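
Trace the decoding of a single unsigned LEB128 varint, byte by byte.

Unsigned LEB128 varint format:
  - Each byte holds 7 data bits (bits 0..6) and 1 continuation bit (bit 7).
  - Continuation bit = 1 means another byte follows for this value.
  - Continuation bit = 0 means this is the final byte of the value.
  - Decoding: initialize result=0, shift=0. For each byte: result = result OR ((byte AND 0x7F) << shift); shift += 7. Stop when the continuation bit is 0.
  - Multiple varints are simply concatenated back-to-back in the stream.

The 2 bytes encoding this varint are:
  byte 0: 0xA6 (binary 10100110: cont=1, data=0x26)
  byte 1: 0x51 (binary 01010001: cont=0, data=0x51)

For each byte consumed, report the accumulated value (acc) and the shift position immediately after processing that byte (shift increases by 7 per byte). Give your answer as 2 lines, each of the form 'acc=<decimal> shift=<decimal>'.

byte 0=0xA6: payload=0x26=38, contrib = 38<<0 = 38; acc -> 38, shift -> 7
byte 1=0x51: payload=0x51=81, contrib = 81<<7 = 10368; acc -> 10406, shift -> 14

Answer: acc=38 shift=7
acc=10406 shift=14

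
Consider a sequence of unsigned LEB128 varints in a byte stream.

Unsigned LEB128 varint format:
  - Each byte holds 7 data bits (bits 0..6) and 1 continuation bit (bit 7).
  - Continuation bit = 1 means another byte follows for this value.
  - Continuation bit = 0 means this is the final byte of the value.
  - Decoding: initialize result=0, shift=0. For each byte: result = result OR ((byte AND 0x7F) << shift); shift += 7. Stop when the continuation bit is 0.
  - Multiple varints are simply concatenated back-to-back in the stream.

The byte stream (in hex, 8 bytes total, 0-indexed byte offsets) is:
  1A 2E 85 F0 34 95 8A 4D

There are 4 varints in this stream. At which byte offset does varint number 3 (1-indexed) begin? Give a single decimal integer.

Answer: 2

Derivation:
  byte[0]=0x1A cont=0 payload=0x1A=26: acc |= 26<<0 -> acc=26 shift=7 [end]
Varint 1: bytes[0:1] = 1A -> value 26 (1 byte(s))
  byte[1]=0x2E cont=0 payload=0x2E=46: acc |= 46<<0 -> acc=46 shift=7 [end]
Varint 2: bytes[1:2] = 2E -> value 46 (1 byte(s))
  byte[2]=0x85 cont=1 payload=0x05=5: acc |= 5<<0 -> acc=5 shift=7
  byte[3]=0xF0 cont=1 payload=0x70=112: acc |= 112<<7 -> acc=14341 shift=14
  byte[4]=0x34 cont=0 payload=0x34=52: acc |= 52<<14 -> acc=866309 shift=21 [end]
Varint 3: bytes[2:5] = 85 F0 34 -> value 866309 (3 byte(s))
  byte[5]=0x95 cont=1 payload=0x15=21: acc |= 21<<0 -> acc=21 shift=7
  byte[6]=0x8A cont=1 payload=0x0A=10: acc |= 10<<7 -> acc=1301 shift=14
  byte[7]=0x4D cont=0 payload=0x4D=77: acc |= 77<<14 -> acc=1262869 shift=21 [end]
Varint 4: bytes[5:8] = 95 8A 4D -> value 1262869 (3 byte(s))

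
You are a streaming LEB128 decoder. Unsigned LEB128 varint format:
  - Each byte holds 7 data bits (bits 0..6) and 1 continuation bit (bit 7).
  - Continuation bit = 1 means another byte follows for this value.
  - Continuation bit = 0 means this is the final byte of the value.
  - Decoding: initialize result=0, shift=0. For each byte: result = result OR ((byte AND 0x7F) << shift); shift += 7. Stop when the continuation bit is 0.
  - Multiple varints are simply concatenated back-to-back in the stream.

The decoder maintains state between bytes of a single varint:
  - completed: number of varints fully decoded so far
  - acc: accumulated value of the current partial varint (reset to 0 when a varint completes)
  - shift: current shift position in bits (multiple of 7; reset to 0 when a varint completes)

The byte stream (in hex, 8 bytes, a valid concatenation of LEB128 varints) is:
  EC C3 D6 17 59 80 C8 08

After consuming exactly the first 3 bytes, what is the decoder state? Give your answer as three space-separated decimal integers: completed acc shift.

byte[0]=0xEC cont=1 payload=0x6C: acc |= 108<<0 -> completed=0 acc=108 shift=7
byte[1]=0xC3 cont=1 payload=0x43: acc |= 67<<7 -> completed=0 acc=8684 shift=14
byte[2]=0xD6 cont=1 payload=0x56: acc |= 86<<14 -> completed=0 acc=1417708 shift=21

Answer: 0 1417708 21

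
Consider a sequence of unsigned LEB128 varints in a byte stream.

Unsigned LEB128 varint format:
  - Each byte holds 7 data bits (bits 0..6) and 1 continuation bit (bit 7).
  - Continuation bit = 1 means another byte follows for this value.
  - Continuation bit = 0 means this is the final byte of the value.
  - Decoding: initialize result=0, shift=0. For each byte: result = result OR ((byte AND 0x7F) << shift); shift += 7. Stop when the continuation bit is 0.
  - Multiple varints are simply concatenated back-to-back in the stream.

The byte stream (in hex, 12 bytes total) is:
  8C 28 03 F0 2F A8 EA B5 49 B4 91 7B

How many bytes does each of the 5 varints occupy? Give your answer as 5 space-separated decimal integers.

  byte[0]=0x8C cont=1 payload=0x0C=12: acc |= 12<<0 -> acc=12 shift=7
  byte[1]=0x28 cont=0 payload=0x28=40: acc |= 40<<7 -> acc=5132 shift=14 [end]
Varint 1: bytes[0:2] = 8C 28 -> value 5132 (2 byte(s))
  byte[2]=0x03 cont=0 payload=0x03=3: acc |= 3<<0 -> acc=3 shift=7 [end]
Varint 2: bytes[2:3] = 03 -> value 3 (1 byte(s))
  byte[3]=0xF0 cont=1 payload=0x70=112: acc |= 112<<0 -> acc=112 shift=7
  byte[4]=0x2F cont=0 payload=0x2F=47: acc |= 47<<7 -> acc=6128 shift=14 [end]
Varint 3: bytes[3:5] = F0 2F -> value 6128 (2 byte(s))
  byte[5]=0xA8 cont=1 payload=0x28=40: acc |= 40<<0 -> acc=40 shift=7
  byte[6]=0xEA cont=1 payload=0x6A=106: acc |= 106<<7 -> acc=13608 shift=14
  byte[7]=0xB5 cont=1 payload=0x35=53: acc |= 53<<14 -> acc=881960 shift=21
  byte[8]=0x49 cont=0 payload=0x49=73: acc |= 73<<21 -> acc=153974056 shift=28 [end]
Varint 4: bytes[5:9] = A8 EA B5 49 -> value 153974056 (4 byte(s))
  byte[9]=0xB4 cont=1 payload=0x34=52: acc |= 52<<0 -> acc=52 shift=7
  byte[10]=0x91 cont=1 payload=0x11=17: acc |= 17<<7 -> acc=2228 shift=14
  byte[11]=0x7B cont=0 payload=0x7B=123: acc |= 123<<14 -> acc=2017460 shift=21 [end]
Varint 5: bytes[9:12] = B4 91 7B -> value 2017460 (3 byte(s))

Answer: 2 1 2 4 3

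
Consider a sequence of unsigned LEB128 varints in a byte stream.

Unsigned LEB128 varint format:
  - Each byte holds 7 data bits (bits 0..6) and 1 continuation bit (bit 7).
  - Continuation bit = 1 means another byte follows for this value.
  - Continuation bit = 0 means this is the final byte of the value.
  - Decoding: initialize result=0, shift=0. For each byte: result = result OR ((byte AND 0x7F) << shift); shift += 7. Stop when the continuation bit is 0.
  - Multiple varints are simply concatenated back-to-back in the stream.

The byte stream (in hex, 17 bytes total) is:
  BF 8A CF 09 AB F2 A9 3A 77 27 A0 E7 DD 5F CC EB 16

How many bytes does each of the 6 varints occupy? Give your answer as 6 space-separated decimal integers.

  byte[0]=0xBF cont=1 payload=0x3F=63: acc |= 63<<0 -> acc=63 shift=7
  byte[1]=0x8A cont=1 payload=0x0A=10: acc |= 10<<7 -> acc=1343 shift=14
  byte[2]=0xCF cont=1 payload=0x4F=79: acc |= 79<<14 -> acc=1295679 shift=21
  byte[3]=0x09 cont=0 payload=0x09=9: acc |= 9<<21 -> acc=20170047 shift=28 [end]
Varint 1: bytes[0:4] = BF 8A CF 09 -> value 20170047 (4 byte(s))
  byte[4]=0xAB cont=1 payload=0x2B=43: acc |= 43<<0 -> acc=43 shift=7
  byte[5]=0xF2 cont=1 payload=0x72=114: acc |= 114<<7 -> acc=14635 shift=14
  byte[6]=0xA9 cont=1 payload=0x29=41: acc |= 41<<14 -> acc=686379 shift=21
  byte[7]=0x3A cont=0 payload=0x3A=58: acc |= 58<<21 -> acc=122321195 shift=28 [end]
Varint 2: bytes[4:8] = AB F2 A9 3A -> value 122321195 (4 byte(s))
  byte[8]=0x77 cont=0 payload=0x77=119: acc |= 119<<0 -> acc=119 shift=7 [end]
Varint 3: bytes[8:9] = 77 -> value 119 (1 byte(s))
  byte[9]=0x27 cont=0 payload=0x27=39: acc |= 39<<0 -> acc=39 shift=7 [end]
Varint 4: bytes[9:10] = 27 -> value 39 (1 byte(s))
  byte[10]=0xA0 cont=1 payload=0x20=32: acc |= 32<<0 -> acc=32 shift=7
  byte[11]=0xE7 cont=1 payload=0x67=103: acc |= 103<<7 -> acc=13216 shift=14
  byte[12]=0xDD cont=1 payload=0x5D=93: acc |= 93<<14 -> acc=1536928 shift=21
  byte[13]=0x5F cont=0 payload=0x5F=95: acc |= 95<<21 -> acc=200766368 shift=28 [end]
Varint 5: bytes[10:14] = A0 E7 DD 5F -> value 200766368 (4 byte(s))
  byte[14]=0xCC cont=1 payload=0x4C=76: acc |= 76<<0 -> acc=76 shift=7
  byte[15]=0xEB cont=1 payload=0x6B=107: acc |= 107<<7 -> acc=13772 shift=14
  byte[16]=0x16 cont=0 payload=0x16=22: acc |= 22<<14 -> acc=374220 shift=21 [end]
Varint 6: bytes[14:17] = CC EB 16 -> value 374220 (3 byte(s))

Answer: 4 4 1 1 4 3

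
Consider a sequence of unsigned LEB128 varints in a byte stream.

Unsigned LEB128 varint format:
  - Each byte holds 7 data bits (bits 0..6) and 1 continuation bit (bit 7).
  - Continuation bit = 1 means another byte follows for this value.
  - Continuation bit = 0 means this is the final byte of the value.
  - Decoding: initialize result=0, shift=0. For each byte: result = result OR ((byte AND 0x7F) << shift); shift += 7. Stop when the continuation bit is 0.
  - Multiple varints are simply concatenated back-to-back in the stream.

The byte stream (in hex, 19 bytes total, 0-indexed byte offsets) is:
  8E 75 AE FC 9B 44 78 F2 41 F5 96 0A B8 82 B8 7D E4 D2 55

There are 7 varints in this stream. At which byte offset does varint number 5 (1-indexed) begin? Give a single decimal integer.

  byte[0]=0x8E cont=1 payload=0x0E=14: acc |= 14<<0 -> acc=14 shift=7
  byte[1]=0x75 cont=0 payload=0x75=117: acc |= 117<<7 -> acc=14990 shift=14 [end]
Varint 1: bytes[0:2] = 8E 75 -> value 14990 (2 byte(s))
  byte[2]=0xAE cont=1 payload=0x2E=46: acc |= 46<<0 -> acc=46 shift=7
  byte[3]=0xFC cont=1 payload=0x7C=124: acc |= 124<<7 -> acc=15918 shift=14
  byte[4]=0x9B cont=1 payload=0x1B=27: acc |= 27<<14 -> acc=458286 shift=21
  byte[5]=0x44 cont=0 payload=0x44=68: acc |= 68<<21 -> acc=143064622 shift=28 [end]
Varint 2: bytes[2:6] = AE FC 9B 44 -> value 143064622 (4 byte(s))
  byte[6]=0x78 cont=0 payload=0x78=120: acc |= 120<<0 -> acc=120 shift=7 [end]
Varint 3: bytes[6:7] = 78 -> value 120 (1 byte(s))
  byte[7]=0xF2 cont=1 payload=0x72=114: acc |= 114<<0 -> acc=114 shift=7
  byte[8]=0x41 cont=0 payload=0x41=65: acc |= 65<<7 -> acc=8434 shift=14 [end]
Varint 4: bytes[7:9] = F2 41 -> value 8434 (2 byte(s))
  byte[9]=0xF5 cont=1 payload=0x75=117: acc |= 117<<0 -> acc=117 shift=7
  byte[10]=0x96 cont=1 payload=0x16=22: acc |= 22<<7 -> acc=2933 shift=14
  byte[11]=0x0A cont=0 payload=0x0A=10: acc |= 10<<14 -> acc=166773 shift=21 [end]
Varint 5: bytes[9:12] = F5 96 0A -> value 166773 (3 byte(s))
  byte[12]=0xB8 cont=1 payload=0x38=56: acc |= 56<<0 -> acc=56 shift=7
  byte[13]=0x82 cont=1 payload=0x02=2: acc |= 2<<7 -> acc=312 shift=14
  byte[14]=0xB8 cont=1 payload=0x38=56: acc |= 56<<14 -> acc=917816 shift=21
  byte[15]=0x7D cont=0 payload=0x7D=125: acc |= 125<<21 -> acc=263061816 shift=28 [end]
Varint 6: bytes[12:16] = B8 82 B8 7D -> value 263061816 (4 byte(s))
  byte[16]=0xE4 cont=1 payload=0x64=100: acc |= 100<<0 -> acc=100 shift=7
  byte[17]=0xD2 cont=1 payload=0x52=82: acc |= 82<<7 -> acc=10596 shift=14
  byte[18]=0x55 cont=0 payload=0x55=85: acc |= 85<<14 -> acc=1403236 shift=21 [end]
Varint 7: bytes[16:19] = E4 D2 55 -> value 1403236 (3 byte(s))

Answer: 9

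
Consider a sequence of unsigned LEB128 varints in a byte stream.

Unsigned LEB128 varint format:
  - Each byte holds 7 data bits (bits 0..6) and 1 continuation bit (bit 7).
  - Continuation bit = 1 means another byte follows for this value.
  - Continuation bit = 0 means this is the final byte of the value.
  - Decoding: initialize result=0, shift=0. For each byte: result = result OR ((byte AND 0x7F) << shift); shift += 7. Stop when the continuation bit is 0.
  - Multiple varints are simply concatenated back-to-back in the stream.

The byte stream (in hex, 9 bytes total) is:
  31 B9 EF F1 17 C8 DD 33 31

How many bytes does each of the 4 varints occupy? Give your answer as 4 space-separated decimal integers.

Answer: 1 4 3 1

Derivation:
  byte[0]=0x31 cont=0 payload=0x31=49: acc |= 49<<0 -> acc=49 shift=7 [end]
Varint 1: bytes[0:1] = 31 -> value 49 (1 byte(s))
  byte[1]=0xB9 cont=1 payload=0x39=57: acc |= 57<<0 -> acc=57 shift=7
  byte[2]=0xEF cont=1 payload=0x6F=111: acc |= 111<<7 -> acc=14265 shift=14
  byte[3]=0xF1 cont=1 payload=0x71=113: acc |= 113<<14 -> acc=1865657 shift=21
  byte[4]=0x17 cont=0 payload=0x17=23: acc |= 23<<21 -> acc=50100153 shift=28 [end]
Varint 2: bytes[1:5] = B9 EF F1 17 -> value 50100153 (4 byte(s))
  byte[5]=0xC8 cont=1 payload=0x48=72: acc |= 72<<0 -> acc=72 shift=7
  byte[6]=0xDD cont=1 payload=0x5D=93: acc |= 93<<7 -> acc=11976 shift=14
  byte[7]=0x33 cont=0 payload=0x33=51: acc |= 51<<14 -> acc=847560 shift=21 [end]
Varint 3: bytes[5:8] = C8 DD 33 -> value 847560 (3 byte(s))
  byte[8]=0x31 cont=0 payload=0x31=49: acc |= 49<<0 -> acc=49 shift=7 [end]
Varint 4: bytes[8:9] = 31 -> value 49 (1 byte(s))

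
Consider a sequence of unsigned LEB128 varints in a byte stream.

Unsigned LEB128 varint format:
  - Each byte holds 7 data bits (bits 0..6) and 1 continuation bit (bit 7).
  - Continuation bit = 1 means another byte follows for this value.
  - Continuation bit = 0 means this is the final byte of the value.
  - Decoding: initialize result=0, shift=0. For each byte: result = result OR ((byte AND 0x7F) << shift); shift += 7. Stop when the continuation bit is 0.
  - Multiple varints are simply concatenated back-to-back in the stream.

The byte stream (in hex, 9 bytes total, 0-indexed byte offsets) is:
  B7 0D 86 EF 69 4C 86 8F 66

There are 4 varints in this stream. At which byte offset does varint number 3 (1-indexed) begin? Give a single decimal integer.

  byte[0]=0xB7 cont=1 payload=0x37=55: acc |= 55<<0 -> acc=55 shift=7
  byte[1]=0x0D cont=0 payload=0x0D=13: acc |= 13<<7 -> acc=1719 shift=14 [end]
Varint 1: bytes[0:2] = B7 0D -> value 1719 (2 byte(s))
  byte[2]=0x86 cont=1 payload=0x06=6: acc |= 6<<0 -> acc=6 shift=7
  byte[3]=0xEF cont=1 payload=0x6F=111: acc |= 111<<7 -> acc=14214 shift=14
  byte[4]=0x69 cont=0 payload=0x69=105: acc |= 105<<14 -> acc=1734534 shift=21 [end]
Varint 2: bytes[2:5] = 86 EF 69 -> value 1734534 (3 byte(s))
  byte[5]=0x4C cont=0 payload=0x4C=76: acc |= 76<<0 -> acc=76 shift=7 [end]
Varint 3: bytes[5:6] = 4C -> value 76 (1 byte(s))
  byte[6]=0x86 cont=1 payload=0x06=6: acc |= 6<<0 -> acc=6 shift=7
  byte[7]=0x8F cont=1 payload=0x0F=15: acc |= 15<<7 -> acc=1926 shift=14
  byte[8]=0x66 cont=0 payload=0x66=102: acc |= 102<<14 -> acc=1673094 shift=21 [end]
Varint 4: bytes[6:9] = 86 8F 66 -> value 1673094 (3 byte(s))

Answer: 5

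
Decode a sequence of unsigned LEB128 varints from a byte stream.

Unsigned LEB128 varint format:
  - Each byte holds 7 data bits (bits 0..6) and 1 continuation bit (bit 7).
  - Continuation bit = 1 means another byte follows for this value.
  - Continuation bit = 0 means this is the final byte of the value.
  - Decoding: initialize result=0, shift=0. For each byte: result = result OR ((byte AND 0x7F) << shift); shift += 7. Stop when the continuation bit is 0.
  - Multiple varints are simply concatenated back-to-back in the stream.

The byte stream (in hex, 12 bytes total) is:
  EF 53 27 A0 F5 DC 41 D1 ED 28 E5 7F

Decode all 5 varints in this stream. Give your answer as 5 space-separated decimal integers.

Answer: 10735 39 137837216 669393 16357

Derivation:
  byte[0]=0xEF cont=1 payload=0x6F=111: acc |= 111<<0 -> acc=111 shift=7
  byte[1]=0x53 cont=0 payload=0x53=83: acc |= 83<<7 -> acc=10735 shift=14 [end]
Varint 1: bytes[0:2] = EF 53 -> value 10735 (2 byte(s))
  byte[2]=0x27 cont=0 payload=0x27=39: acc |= 39<<0 -> acc=39 shift=7 [end]
Varint 2: bytes[2:3] = 27 -> value 39 (1 byte(s))
  byte[3]=0xA0 cont=1 payload=0x20=32: acc |= 32<<0 -> acc=32 shift=7
  byte[4]=0xF5 cont=1 payload=0x75=117: acc |= 117<<7 -> acc=15008 shift=14
  byte[5]=0xDC cont=1 payload=0x5C=92: acc |= 92<<14 -> acc=1522336 shift=21
  byte[6]=0x41 cont=0 payload=0x41=65: acc |= 65<<21 -> acc=137837216 shift=28 [end]
Varint 3: bytes[3:7] = A0 F5 DC 41 -> value 137837216 (4 byte(s))
  byte[7]=0xD1 cont=1 payload=0x51=81: acc |= 81<<0 -> acc=81 shift=7
  byte[8]=0xED cont=1 payload=0x6D=109: acc |= 109<<7 -> acc=14033 shift=14
  byte[9]=0x28 cont=0 payload=0x28=40: acc |= 40<<14 -> acc=669393 shift=21 [end]
Varint 4: bytes[7:10] = D1 ED 28 -> value 669393 (3 byte(s))
  byte[10]=0xE5 cont=1 payload=0x65=101: acc |= 101<<0 -> acc=101 shift=7
  byte[11]=0x7F cont=0 payload=0x7F=127: acc |= 127<<7 -> acc=16357 shift=14 [end]
Varint 5: bytes[10:12] = E5 7F -> value 16357 (2 byte(s))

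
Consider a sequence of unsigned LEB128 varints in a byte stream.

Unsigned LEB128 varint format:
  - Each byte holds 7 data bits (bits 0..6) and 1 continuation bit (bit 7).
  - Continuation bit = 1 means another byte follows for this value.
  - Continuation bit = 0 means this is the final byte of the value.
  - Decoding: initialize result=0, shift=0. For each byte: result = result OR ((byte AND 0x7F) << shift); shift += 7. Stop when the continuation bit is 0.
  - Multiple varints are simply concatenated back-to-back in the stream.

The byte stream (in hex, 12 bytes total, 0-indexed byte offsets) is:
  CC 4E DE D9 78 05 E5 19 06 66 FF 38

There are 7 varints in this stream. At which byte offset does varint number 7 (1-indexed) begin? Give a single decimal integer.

Answer: 10

Derivation:
  byte[0]=0xCC cont=1 payload=0x4C=76: acc |= 76<<0 -> acc=76 shift=7
  byte[1]=0x4E cont=0 payload=0x4E=78: acc |= 78<<7 -> acc=10060 shift=14 [end]
Varint 1: bytes[0:2] = CC 4E -> value 10060 (2 byte(s))
  byte[2]=0xDE cont=1 payload=0x5E=94: acc |= 94<<0 -> acc=94 shift=7
  byte[3]=0xD9 cont=1 payload=0x59=89: acc |= 89<<7 -> acc=11486 shift=14
  byte[4]=0x78 cont=0 payload=0x78=120: acc |= 120<<14 -> acc=1977566 shift=21 [end]
Varint 2: bytes[2:5] = DE D9 78 -> value 1977566 (3 byte(s))
  byte[5]=0x05 cont=0 payload=0x05=5: acc |= 5<<0 -> acc=5 shift=7 [end]
Varint 3: bytes[5:6] = 05 -> value 5 (1 byte(s))
  byte[6]=0xE5 cont=1 payload=0x65=101: acc |= 101<<0 -> acc=101 shift=7
  byte[7]=0x19 cont=0 payload=0x19=25: acc |= 25<<7 -> acc=3301 shift=14 [end]
Varint 4: bytes[6:8] = E5 19 -> value 3301 (2 byte(s))
  byte[8]=0x06 cont=0 payload=0x06=6: acc |= 6<<0 -> acc=6 shift=7 [end]
Varint 5: bytes[8:9] = 06 -> value 6 (1 byte(s))
  byte[9]=0x66 cont=0 payload=0x66=102: acc |= 102<<0 -> acc=102 shift=7 [end]
Varint 6: bytes[9:10] = 66 -> value 102 (1 byte(s))
  byte[10]=0xFF cont=1 payload=0x7F=127: acc |= 127<<0 -> acc=127 shift=7
  byte[11]=0x38 cont=0 payload=0x38=56: acc |= 56<<7 -> acc=7295 shift=14 [end]
Varint 7: bytes[10:12] = FF 38 -> value 7295 (2 byte(s))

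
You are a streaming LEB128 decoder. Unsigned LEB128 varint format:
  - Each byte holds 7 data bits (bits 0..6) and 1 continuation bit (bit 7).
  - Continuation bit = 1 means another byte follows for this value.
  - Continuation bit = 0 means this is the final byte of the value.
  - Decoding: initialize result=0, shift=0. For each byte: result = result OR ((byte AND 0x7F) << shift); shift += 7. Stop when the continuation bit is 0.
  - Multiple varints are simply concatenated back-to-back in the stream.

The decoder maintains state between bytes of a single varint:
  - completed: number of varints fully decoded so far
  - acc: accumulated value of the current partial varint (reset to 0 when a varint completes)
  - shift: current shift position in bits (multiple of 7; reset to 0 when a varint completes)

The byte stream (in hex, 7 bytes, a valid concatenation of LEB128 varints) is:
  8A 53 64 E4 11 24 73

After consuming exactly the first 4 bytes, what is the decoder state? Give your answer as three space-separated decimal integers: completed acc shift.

Answer: 2 100 7

Derivation:
byte[0]=0x8A cont=1 payload=0x0A: acc |= 10<<0 -> completed=0 acc=10 shift=7
byte[1]=0x53 cont=0 payload=0x53: varint #1 complete (value=10634); reset -> completed=1 acc=0 shift=0
byte[2]=0x64 cont=0 payload=0x64: varint #2 complete (value=100); reset -> completed=2 acc=0 shift=0
byte[3]=0xE4 cont=1 payload=0x64: acc |= 100<<0 -> completed=2 acc=100 shift=7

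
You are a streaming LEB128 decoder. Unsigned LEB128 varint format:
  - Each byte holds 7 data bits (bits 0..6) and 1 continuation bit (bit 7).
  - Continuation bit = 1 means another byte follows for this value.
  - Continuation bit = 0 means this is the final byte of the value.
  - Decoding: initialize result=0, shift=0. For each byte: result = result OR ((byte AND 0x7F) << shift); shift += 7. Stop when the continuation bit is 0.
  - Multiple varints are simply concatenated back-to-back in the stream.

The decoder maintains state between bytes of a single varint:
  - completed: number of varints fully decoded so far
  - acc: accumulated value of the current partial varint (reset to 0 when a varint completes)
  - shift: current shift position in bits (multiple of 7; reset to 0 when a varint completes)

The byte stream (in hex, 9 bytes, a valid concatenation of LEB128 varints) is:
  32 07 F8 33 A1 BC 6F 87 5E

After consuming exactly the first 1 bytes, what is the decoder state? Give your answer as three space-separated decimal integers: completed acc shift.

Answer: 1 0 0

Derivation:
byte[0]=0x32 cont=0 payload=0x32: varint #1 complete (value=50); reset -> completed=1 acc=0 shift=0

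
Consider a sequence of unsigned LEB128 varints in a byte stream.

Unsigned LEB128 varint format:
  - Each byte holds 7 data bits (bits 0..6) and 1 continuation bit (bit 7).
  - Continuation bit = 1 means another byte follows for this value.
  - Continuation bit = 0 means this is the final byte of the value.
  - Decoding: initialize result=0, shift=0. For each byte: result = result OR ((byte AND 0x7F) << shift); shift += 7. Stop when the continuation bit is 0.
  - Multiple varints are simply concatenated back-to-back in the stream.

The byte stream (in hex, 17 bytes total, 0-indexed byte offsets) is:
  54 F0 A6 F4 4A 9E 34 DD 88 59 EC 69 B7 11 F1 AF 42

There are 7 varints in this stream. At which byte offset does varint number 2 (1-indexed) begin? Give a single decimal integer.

Answer: 1

Derivation:
  byte[0]=0x54 cont=0 payload=0x54=84: acc |= 84<<0 -> acc=84 shift=7 [end]
Varint 1: bytes[0:1] = 54 -> value 84 (1 byte(s))
  byte[1]=0xF0 cont=1 payload=0x70=112: acc |= 112<<0 -> acc=112 shift=7
  byte[2]=0xA6 cont=1 payload=0x26=38: acc |= 38<<7 -> acc=4976 shift=14
  byte[3]=0xF4 cont=1 payload=0x74=116: acc |= 116<<14 -> acc=1905520 shift=21
  byte[4]=0x4A cont=0 payload=0x4A=74: acc |= 74<<21 -> acc=157094768 shift=28 [end]
Varint 2: bytes[1:5] = F0 A6 F4 4A -> value 157094768 (4 byte(s))
  byte[5]=0x9E cont=1 payload=0x1E=30: acc |= 30<<0 -> acc=30 shift=7
  byte[6]=0x34 cont=0 payload=0x34=52: acc |= 52<<7 -> acc=6686 shift=14 [end]
Varint 3: bytes[5:7] = 9E 34 -> value 6686 (2 byte(s))
  byte[7]=0xDD cont=1 payload=0x5D=93: acc |= 93<<0 -> acc=93 shift=7
  byte[8]=0x88 cont=1 payload=0x08=8: acc |= 8<<7 -> acc=1117 shift=14
  byte[9]=0x59 cont=0 payload=0x59=89: acc |= 89<<14 -> acc=1459293 shift=21 [end]
Varint 4: bytes[7:10] = DD 88 59 -> value 1459293 (3 byte(s))
  byte[10]=0xEC cont=1 payload=0x6C=108: acc |= 108<<0 -> acc=108 shift=7
  byte[11]=0x69 cont=0 payload=0x69=105: acc |= 105<<7 -> acc=13548 shift=14 [end]
Varint 5: bytes[10:12] = EC 69 -> value 13548 (2 byte(s))
  byte[12]=0xB7 cont=1 payload=0x37=55: acc |= 55<<0 -> acc=55 shift=7
  byte[13]=0x11 cont=0 payload=0x11=17: acc |= 17<<7 -> acc=2231 shift=14 [end]
Varint 6: bytes[12:14] = B7 11 -> value 2231 (2 byte(s))
  byte[14]=0xF1 cont=1 payload=0x71=113: acc |= 113<<0 -> acc=113 shift=7
  byte[15]=0xAF cont=1 payload=0x2F=47: acc |= 47<<7 -> acc=6129 shift=14
  byte[16]=0x42 cont=0 payload=0x42=66: acc |= 66<<14 -> acc=1087473 shift=21 [end]
Varint 7: bytes[14:17] = F1 AF 42 -> value 1087473 (3 byte(s))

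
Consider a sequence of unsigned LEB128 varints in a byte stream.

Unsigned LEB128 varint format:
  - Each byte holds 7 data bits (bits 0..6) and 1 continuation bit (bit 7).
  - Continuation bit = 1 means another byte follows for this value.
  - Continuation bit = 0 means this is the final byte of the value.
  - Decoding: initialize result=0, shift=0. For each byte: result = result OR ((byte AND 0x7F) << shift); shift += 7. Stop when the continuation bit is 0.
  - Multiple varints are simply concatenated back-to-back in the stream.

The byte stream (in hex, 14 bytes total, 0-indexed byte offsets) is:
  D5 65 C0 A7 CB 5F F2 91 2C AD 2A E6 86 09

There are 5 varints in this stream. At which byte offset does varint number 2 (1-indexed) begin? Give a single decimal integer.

Answer: 2

Derivation:
  byte[0]=0xD5 cont=1 payload=0x55=85: acc |= 85<<0 -> acc=85 shift=7
  byte[1]=0x65 cont=0 payload=0x65=101: acc |= 101<<7 -> acc=13013 shift=14 [end]
Varint 1: bytes[0:2] = D5 65 -> value 13013 (2 byte(s))
  byte[2]=0xC0 cont=1 payload=0x40=64: acc |= 64<<0 -> acc=64 shift=7
  byte[3]=0xA7 cont=1 payload=0x27=39: acc |= 39<<7 -> acc=5056 shift=14
  byte[4]=0xCB cont=1 payload=0x4B=75: acc |= 75<<14 -> acc=1233856 shift=21
  byte[5]=0x5F cont=0 payload=0x5F=95: acc |= 95<<21 -> acc=200463296 shift=28 [end]
Varint 2: bytes[2:6] = C0 A7 CB 5F -> value 200463296 (4 byte(s))
  byte[6]=0xF2 cont=1 payload=0x72=114: acc |= 114<<0 -> acc=114 shift=7
  byte[7]=0x91 cont=1 payload=0x11=17: acc |= 17<<7 -> acc=2290 shift=14
  byte[8]=0x2C cont=0 payload=0x2C=44: acc |= 44<<14 -> acc=723186 shift=21 [end]
Varint 3: bytes[6:9] = F2 91 2C -> value 723186 (3 byte(s))
  byte[9]=0xAD cont=1 payload=0x2D=45: acc |= 45<<0 -> acc=45 shift=7
  byte[10]=0x2A cont=0 payload=0x2A=42: acc |= 42<<7 -> acc=5421 shift=14 [end]
Varint 4: bytes[9:11] = AD 2A -> value 5421 (2 byte(s))
  byte[11]=0xE6 cont=1 payload=0x66=102: acc |= 102<<0 -> acc=102 shift=7
  byte[12]=0x86 cont=1 payload=0x06=6: acc |= 6<<7 -> acc=870 shift=14
  byte[13]=0x09 cont=0 payload=0x09=9: acc |= 9<<14 -> acc=148326 shift=21 [end]
Varint 5: bytes[11:14] = E6 86 09 -> value 148326 (3 byte(s))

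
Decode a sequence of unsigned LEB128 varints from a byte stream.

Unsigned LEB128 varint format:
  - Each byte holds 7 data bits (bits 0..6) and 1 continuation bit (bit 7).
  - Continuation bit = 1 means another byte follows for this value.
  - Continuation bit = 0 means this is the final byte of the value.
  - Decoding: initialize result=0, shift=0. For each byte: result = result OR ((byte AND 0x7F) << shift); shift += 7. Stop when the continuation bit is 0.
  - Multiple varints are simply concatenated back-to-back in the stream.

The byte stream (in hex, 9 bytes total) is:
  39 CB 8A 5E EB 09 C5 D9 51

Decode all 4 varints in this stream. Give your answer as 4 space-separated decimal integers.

Answer: 57 1541451 1259 1338565

Derivation:
  byte[0]=0x39 cont=0 payload=0x39=57: acc |= 57<<0 -> acc=57 shift=7 [end]
Varint 1: bytes[0:1] = 39 -> value 57 (1 byte(s))
  byte[1]=0xCB cont=1 payload=0x4B=75: acc |= 75<<0 -> acc=75 shift=7
  byte[2]=0x8A cont=1 payload=0x0A=10: acc |= 10<<7 -> acc=1355 shift=14
  byte[3]=0x5E cont=0 payload=0x5E=94: acc |= 94<<14 -> acc=1541451 shift=21 [end]
Varint 2: bytes[1:4] = CB 8A 5E -> value 1541451 (3 byte(s))
  byte[4]=0xEB cont=1 payload=0x6B=107: acc |= 107<<0 -> acc=107 shift=7
  byte[5]=0x09 cont=0 payload=0x09=9: acc |= 9<<7 -> acc=1259 shift=14 [end]
Varint 3: bytes[4:6] = EB 09 -> value 1259 (2 byte(s))
  byte[6]=0xC5 cont=1 payload=0x45=69: acc |= 69<<0 -> acc=69 shift=7
  byte[7]=0xD9 cont=1 payload=0x59=89: acc |= 89<<7 -> acc=11461 shift=14
  byte[8]=0x51 cont=0 payload=0x51=81: acc |= 81<<14 -> acc=1338565 shift=21 [end]
Varint 4: bytes[6:9] = C5 D9 51 -> value 1338565 (3 byte(s))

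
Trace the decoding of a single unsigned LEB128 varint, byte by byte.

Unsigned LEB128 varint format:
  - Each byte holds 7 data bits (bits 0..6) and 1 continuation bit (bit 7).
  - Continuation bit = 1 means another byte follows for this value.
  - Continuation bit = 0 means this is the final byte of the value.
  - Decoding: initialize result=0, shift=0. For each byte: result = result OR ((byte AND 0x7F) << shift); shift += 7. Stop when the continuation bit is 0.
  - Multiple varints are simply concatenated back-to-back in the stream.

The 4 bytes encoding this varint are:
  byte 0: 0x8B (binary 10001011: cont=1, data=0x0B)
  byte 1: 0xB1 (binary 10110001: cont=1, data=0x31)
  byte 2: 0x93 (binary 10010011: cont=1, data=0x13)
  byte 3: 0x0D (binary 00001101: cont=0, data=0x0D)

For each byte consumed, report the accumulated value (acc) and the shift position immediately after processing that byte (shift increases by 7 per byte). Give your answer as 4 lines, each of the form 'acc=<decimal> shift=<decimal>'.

byte 0=0x8B: payload=0x0B=11, contrib = 11<<0 = 11; acc -> 11, shift -> 7
byte 1=0xB1: payload=0x31=49, contrib = 49<<7 = 6272; acc -> 6283, shift -> 14
byte 2=0x93: payload=0x13=19, contrib = 19<<14 = 311296; acc -> 317579, shift -> 21
byte 3=0x0D: payload=0x0D=13, contrib = 13<<21 = 27262976; acc -> 27580555, shift -> 28

Answer: acc=11 shift=7
acc=6283 shift=14
acc=317579 shift=21
acc=27580555 shift=28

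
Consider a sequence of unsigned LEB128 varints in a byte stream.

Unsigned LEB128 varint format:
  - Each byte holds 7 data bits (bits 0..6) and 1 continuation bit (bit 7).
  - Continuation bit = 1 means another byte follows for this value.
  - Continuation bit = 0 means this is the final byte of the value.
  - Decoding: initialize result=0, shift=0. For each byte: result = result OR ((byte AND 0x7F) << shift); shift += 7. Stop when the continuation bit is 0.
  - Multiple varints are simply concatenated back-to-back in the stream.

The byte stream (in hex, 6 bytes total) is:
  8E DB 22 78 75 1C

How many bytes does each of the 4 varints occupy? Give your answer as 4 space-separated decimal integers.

  byte[0]=0x8E cont=1 payload=0x0E=14: acc |= 14<<0 -> acc=14 shift=7
  byte[1]=0xDB cont=1 payload=0x5B=91: acc |= 91<<7 -> acc=11662 shift=14
  byte[2]=0x22 cont=0 payload=0x22=34: acc |= 34<<14 -> acc=568718 shift=21 [end]
Varint 1: bytes[0:3] = 8E DB 22 -> value 568718 (3 byte(s))
  byte[3]=0x78 cont=0 payload=0x78=120: acc |= 120<<0 -> acc=120 shift=7 [end]
Varint 2: bytes[3:4] = 78 -> value 120 (1 byte(s))
  byte[4]=0x75 cont=0 payload=0x75=117: acc |= 117<<0 -> acc=117 shift=7 [end]
Varint 3: bytes[4:5] = 75 -> value 117 (1 byte(s))
  byte[5]=0x1C cont=0 payload=0x1C=28: acc |= 28<<0 -> acc=28 shift=7 [end]
Varint 4: bytes[5:6] = 1C -> value 28 (1 byte(s))

Answer: 3 1 1 1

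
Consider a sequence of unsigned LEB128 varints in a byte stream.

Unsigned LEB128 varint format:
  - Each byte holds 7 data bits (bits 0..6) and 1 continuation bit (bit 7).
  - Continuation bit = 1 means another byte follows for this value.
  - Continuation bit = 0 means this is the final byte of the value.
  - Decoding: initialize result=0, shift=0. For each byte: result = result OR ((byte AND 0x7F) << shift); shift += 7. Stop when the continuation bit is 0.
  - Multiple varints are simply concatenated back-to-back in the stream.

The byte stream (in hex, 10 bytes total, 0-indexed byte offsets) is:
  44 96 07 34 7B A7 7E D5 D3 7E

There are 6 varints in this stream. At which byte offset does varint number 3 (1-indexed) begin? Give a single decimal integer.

  byte[0]=0x44 cont=0 payload=0x44=68: acc |= 68<<0 -> acc=68 shift=7 [end]
Varint 1: bytes[0:1] = 44 -> value 68 (1 byte(s))
  byte[1]=0x96 cont=1 payload=0x16=22: acc |= 22<<0 -> acc=22 shift=7
  byte[2]=0x07 cont=0 payload=0x07=7: acc |= 7<<7 -> acc=918 shift=14 [end]
Varint 2: bytes[1:3] = 96 07 -> value 918 (2 byte(s))
  byte[3]=0x34 cont=0 payload=0x34=52: acc |= 52<<0 -> acc=52 shift=7 [end]
Varint 3: bytes[3:4] = 34 -> value 52 (1 byte(s))
  byte[4]=0x7B cont=0 payload=0x7B=123: acc |= 123<<0 -> acc=123 shift=7 [end]
Varint 4: bytes[4:5] = 7B -> value 123 (1 byte(s))
  byte[5]=0xA7 cont=1 payload=0x27=39: acc |= 39<<0 -> acc=39 shift=7
  byte[6]=0x7E cont=0 payload=0x7E=126: acc |= 126<<7 -> acc=16167 shift=14 [end]
Varint 5: bytes[5:7] = A7 7E -> value 16167 (2 byte(s))
  byte[7]=0xD5 cont=1 payload=0x55=85: acc |= 85<<0 -> acc=85 shift=7
  byte[8]=0xD3 cont=1 payload=0x53=83: acc |= 83<<7 -> acc=10709 shift=14
  byte[9]=0x7E cont=0 payload=0x7E=126: acc |= 126<<14 -> acc=2075093 shift=21 [end]
Varint 6: bytes[7:10] = D5 D3 7E -> value 2075093 (3 byte(s))

Answer: 3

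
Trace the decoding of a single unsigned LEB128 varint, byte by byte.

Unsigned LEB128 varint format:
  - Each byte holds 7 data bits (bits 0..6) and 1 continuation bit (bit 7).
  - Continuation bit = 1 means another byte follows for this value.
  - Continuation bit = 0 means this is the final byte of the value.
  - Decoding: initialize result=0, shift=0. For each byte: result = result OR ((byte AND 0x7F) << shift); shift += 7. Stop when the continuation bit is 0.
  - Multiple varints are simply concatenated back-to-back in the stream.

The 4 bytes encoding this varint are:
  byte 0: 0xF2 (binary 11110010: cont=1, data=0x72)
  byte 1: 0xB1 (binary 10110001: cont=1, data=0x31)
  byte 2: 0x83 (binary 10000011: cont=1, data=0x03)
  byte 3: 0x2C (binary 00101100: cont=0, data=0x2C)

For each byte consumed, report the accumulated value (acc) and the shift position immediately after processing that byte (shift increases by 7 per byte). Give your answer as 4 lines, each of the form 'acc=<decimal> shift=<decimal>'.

byte 0=0xF2: payload=0x72=114, contrib = 114<<0 = 114; acc -> 114, shift -> 7
byte 1=0xB1: payload=0x31=49, contrib = 49<<7 = 6272; acc -> 6386, shift -> 14
byte 2=0x83: payload=0x03=3, contrib = 3<<14 = 49152; acc -> 55538, shift -> 21
byte 3=0x2C: payload=0x2C=44, contrib = 44<<21 = 92274688; acc -> 92330226, shift -> 28

Answer: acc=114 shift=7
acc=6386 shift=14
acc=55538 shift=21
acc=92330226 shift=28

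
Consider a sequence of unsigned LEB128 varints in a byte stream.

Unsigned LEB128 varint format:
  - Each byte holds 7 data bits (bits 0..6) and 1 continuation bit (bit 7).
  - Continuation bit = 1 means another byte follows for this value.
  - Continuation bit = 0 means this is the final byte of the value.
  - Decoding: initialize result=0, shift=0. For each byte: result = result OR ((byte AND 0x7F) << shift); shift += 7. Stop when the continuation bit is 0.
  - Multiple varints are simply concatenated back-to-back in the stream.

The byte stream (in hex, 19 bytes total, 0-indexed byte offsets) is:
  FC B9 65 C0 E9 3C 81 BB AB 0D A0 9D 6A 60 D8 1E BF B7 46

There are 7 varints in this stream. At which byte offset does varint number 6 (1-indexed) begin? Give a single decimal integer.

  byte[0]=0xFC cont=1 payload=0x7C=124: acc |= 124<<0 -> acc=124 shift=7
  byte[1]=0xB9 cont=1 payload=0x39=57: acc |= 57<<7 -> acc=7420 shift=14
  byte[2]=0x65 cont=0 payload=0x65=101: acc |= 101<<14 -> acc=1662204 shift=21 [end]
Varint 1: bytes[0:3] = FC B9 65 -> value 1662204 (3 byte(s))
  byte[3]=0xC0 cont=1 payload=0x40=64: acc |= 64<<0 -> acc=64 shift=7
  byte[4]=0xE9 cont=1 payload=0x69=105: acc |= 105<<7 -> acc=13504 shift=14
  byte[5]=0x3C cont=0 payload=0x3C=60: acc |= 60<<14 -> acc=996544 shift=21 [end]
Varint 2: bytes[3:6] = C0 E9 3C -> value 996544 (3 byte(s))
  byte[6]=0x81 cont=1 payload=0x01=1: acc |= 1<<0 -> acc=1 shift=7
  byte[7]=0xBB cont=1 payload=0x3B=59: acc |= 59<<7 -> acc=7553 shift=14
  byte[8]=0xAB cont=1 payload=0x2B=43: acc |= 43<<14 -> acc=712065 shift=21
  byte[9]=0x0D cont=0 payload=0x0D=13: acc |= 13<<21 -> acc=27975041 shift=28 [end]
Varint 3: bytes[6:10] = 81 BB AB 0D -> value 27975041 (4 byte(s))
  byte[10]=0xA0 cont=1 payload=0x20=32: acc |= 32<<0 -> acc=32 shift=7
  byte[11]=0x9D cont=1 payload=0x1D=29: acc |= 29<<7 -> acc=3744 shift=14
  byte[12]=0x6A cont=0 payload=0x6A=106: acc |= 106<<14 -> acc=1740448 shift=21 [end]
Varint 4: bytes[10:13] = A0 9D 6A -> value 1740448 (3 byte(s))
  byte[13]=0x60 cont=0 payload=0x60=96: acc |= 96<<0 -> acc=96 shift=7 [end]
Varint 5: bytes[13:14] = 60 -> value 96 (1 byte(s))
  byte[14]=0xD8 cont=1 payload=0x58=88: acc |= 88<<0 -> acc=88 shift=7
  byte[15]=0x1E cont=0 payload=0x1E=30: acc |= 30<<7 -> acc=3928 shift=14 [end]
Varint 6: bytes[14:16] = D8 1E -> value 3928 (2 byte(s))
  byte[16]=0xBF cont=1 payload=0x3F=63: acc |= 63<<0 -> acc=63 shift=7
  byte[17]=0xB7 cont=1 payload=0x37=55: acc |= 55<<7 -> acc=7103 shift=14
  byte[18]=0x46 cont=0 payload=0x46=70: acc |= 70<<14 -> acc=1153983 shift=21 [end]
Varint 7: bytes[16:19] = BF B7 46 -> value 1153983 (3 byte(s))

Answer: 14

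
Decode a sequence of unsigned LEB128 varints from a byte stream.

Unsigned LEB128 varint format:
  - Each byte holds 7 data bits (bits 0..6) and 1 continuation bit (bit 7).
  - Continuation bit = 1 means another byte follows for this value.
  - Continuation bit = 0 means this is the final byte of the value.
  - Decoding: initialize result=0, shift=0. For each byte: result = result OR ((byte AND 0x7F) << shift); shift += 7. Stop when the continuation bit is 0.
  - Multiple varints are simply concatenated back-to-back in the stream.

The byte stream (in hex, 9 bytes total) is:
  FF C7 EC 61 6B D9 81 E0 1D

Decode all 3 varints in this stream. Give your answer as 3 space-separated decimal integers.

  byte[0]=0xFF cont=1 payload=0x7F=127: acc |= 127<<0 -> acc=127 shift=7
  byte[1]=0xC7 cont=1 payload=0x47=71: acc |= 71<<7 -> acc=9215 shift=14
  byte[2]=0xEC cont=1 payload=0x6C=108: acc |= 108<<14 -> acc=1778687 shift=21
  byte[3]=0x61 cont=0 payload=0x61=97: acc |= 97<<21 -> acc=205202431 shift=28 [end]
Varint 1: bytes[0:4] = FF C7 EC 61 -> value 205202431 (4 byte(s))
  byte[4]=0x6B cont=0 payload=0x6B=107: acc |= 107<<0 -> acc=107 shift=7 [end]
Varint 2: bytes[4:5] = 6B -> value 107 (1 byte(s))
  byte[5]=0xD9 cont=1 payload=0x59=89: acc |= 89<<0 -> acc=89 shift=7
  byte[6]=0x81 cont=1 payload=0x01=1: acc |= 1<<7 -> acc=217 shift=14
  byte[7]=0xE0 cont=1 payload=0x60=96: acc |= 96<<14 -> acc=1573081 shift=21
  byte[8]=0x1D cont=0 payload=0x1D=29: acc |= 29<<21 -> acc=62390489 shift=28 [end]
Varint 3: bytes[5:9] = D9 81 E0 1D -> value 62390489 (4 byte(s))

Answer: 205202431 107 62390489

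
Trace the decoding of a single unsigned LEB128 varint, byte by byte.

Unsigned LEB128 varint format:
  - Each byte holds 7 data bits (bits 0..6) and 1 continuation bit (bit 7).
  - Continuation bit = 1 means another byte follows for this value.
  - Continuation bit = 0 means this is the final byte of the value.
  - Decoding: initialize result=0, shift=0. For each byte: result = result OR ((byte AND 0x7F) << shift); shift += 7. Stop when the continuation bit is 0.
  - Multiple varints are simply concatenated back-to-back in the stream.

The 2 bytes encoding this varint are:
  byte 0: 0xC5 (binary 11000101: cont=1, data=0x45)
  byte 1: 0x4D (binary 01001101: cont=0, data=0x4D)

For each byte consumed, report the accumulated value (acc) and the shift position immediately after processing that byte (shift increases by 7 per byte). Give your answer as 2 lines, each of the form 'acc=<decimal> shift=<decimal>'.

byte 0=0xC5: payload=0x45=69, contrib = 69<<0 = 69; acc -> 69, shift -> 7
byte 1=0x4D: payload=0x4D=77, contrib = 77<<7 = 9856; acc -> 9925, shift -> 14

Answer: acc=69 shift=7
acc=9925 shift=14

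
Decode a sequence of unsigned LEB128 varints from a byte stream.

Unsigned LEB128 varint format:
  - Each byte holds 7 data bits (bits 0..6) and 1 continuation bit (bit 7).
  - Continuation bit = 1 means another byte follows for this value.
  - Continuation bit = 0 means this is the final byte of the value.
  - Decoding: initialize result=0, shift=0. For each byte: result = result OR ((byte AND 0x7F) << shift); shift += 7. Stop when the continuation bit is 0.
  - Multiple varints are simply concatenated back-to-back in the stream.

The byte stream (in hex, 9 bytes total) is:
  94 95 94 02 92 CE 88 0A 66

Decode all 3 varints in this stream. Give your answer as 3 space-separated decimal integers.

  byte[0]=0x94 cont=1 payload=0x14=20: acc |= 20<<0 -> acc=20 shift=7
  byte[1]=0x95 cont=1 payload=0x15=21: acc |= 21<<7 -> acc=2708 shift=14
  byte[2]=0x94 cont=1 payload=0x14=20: acc |= 20<<14 -> acc=330388 shift=21
  byte[3]=0x02 cont=0 payload=0x02=2: acc |= 2<<21 -> acc=4524692 shift=28 [end]
Varint 1: bytes[0:4] = 94 95 94 02 -> value 4524692 (4 byte(s))
  byte[4]=0x92 cont=1 payload=0x12=18: acc |= 18<<0 -> acc=18 shift=7
  byte[5]=0xCE cont=1 payload=0x4E=78: acc |= 78<<7 -> acc=10002 shift=14
  byte[6]=0x88 cont=1 payload=0x08=8: acc |= 8<<14 -> acc=141074 shift=21
  byte[7]=0x0A cont=0 payload=0x0A=10: acc |= 10<<21 -> acc=21112594 shift=28 [end]
Varint 2: bytes[4:8] = 92 CE 88 0A -> value 21112594 (4 byte(s))
  byte[8]=0x66 cont=0 payload=0x66=102: acc |= 102<<0 -> acc=102 shift=7 [end]
Varint 3: bytes[8:9] = 66 -> value 102 (1 byte(s))

Answer: 4524692 21112594 102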